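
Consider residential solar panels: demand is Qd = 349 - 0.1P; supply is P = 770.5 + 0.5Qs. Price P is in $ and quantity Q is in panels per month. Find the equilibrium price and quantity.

Inverting to quantity form: Qs = -1541 + 2P.
The market clears where 349 - 0.1P = -1541 + 2P. Rearranging, 2.1P = 1890, hence P* = 900.
From the demand curve, Q* = 349 - 0.1(900) = 259.

P* = 900, Q* = 259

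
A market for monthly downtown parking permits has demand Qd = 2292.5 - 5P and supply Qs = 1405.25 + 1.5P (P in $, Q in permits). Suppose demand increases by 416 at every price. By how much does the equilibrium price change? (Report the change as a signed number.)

ΔP = 64

Set Qd = Qs: 2292.5 - 5P = 1405.25 + 1.5P, so 887.25 = 6.5P and P* = 136.5.
From the demand curve, Q* = 2292.5 - 5(136.5) = 1610.
After the shift, demand is Qd = 2708.5 - 5P.
New equilibrium: 1303.25 = 6.5P, so P = 200.5 and Q = 1706.
ΔP = 200.5 - 136.5 = 64.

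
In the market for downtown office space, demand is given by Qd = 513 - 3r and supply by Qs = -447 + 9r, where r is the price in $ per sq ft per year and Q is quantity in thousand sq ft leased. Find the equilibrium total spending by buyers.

At equilibrium Qd = Qs, so 513 - 3r = -447 + 9r; collecting terms, 960 = 12r and r* = 80.
From the demand curve, Q* = 513 - 3(80) = 273.
Total spending by buyers = r* × Q* = 80 × 273 = 21840.

Total spending by buyers = 21840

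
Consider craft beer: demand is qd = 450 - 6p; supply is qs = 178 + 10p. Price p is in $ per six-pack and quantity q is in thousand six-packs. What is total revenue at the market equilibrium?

Equating demand and supply, 450 - 6p = 178 + 10p gives 16p = 272, so p* = 17.
Plugging p* into demand: q* = 450 - 6(17) = 348.
Total revenue = p* × q* = 17 × 348 = 5916.

Total revenue = 5916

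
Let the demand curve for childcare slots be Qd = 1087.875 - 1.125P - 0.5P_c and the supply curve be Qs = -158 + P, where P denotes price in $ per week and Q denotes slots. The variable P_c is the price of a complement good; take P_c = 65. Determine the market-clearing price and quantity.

P* = 571, Q* = 413

With P_c = 65, demand is Qd = 1055.375 - 1.125P.
At equilibrium Qd = Qs, so 1055.375 - 1.125P = -158 + P; collecting terms, 1213.375 = 2.125P and P* = 571.
Then Q* = 1055.375 - 1.125(571) = 413.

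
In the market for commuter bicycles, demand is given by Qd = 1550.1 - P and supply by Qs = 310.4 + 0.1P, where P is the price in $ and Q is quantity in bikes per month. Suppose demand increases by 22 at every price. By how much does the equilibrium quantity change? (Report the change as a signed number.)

At equilibrium Qd = Qs, so 1550.1 - P = 310.4 + 0.1P; collecting terms, 1239.7 = 1.1P and P* = 1127.
From the demand curve, Q* = 1550.1 - 1127 = 423.1.
After the shift, demand is Qd = 1572.1 - P.
Re-solving, 1.1P = 1261.7 gives P = 1147 and Q = 425.1.
ΔQ = 425.1 - 423.1 = 2.

ΔQ = 2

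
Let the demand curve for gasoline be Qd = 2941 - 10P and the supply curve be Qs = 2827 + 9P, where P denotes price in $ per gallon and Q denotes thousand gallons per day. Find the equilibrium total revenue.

Total revenue = 17286

At equilibrium Qd = Qs, so 2941 - 10P = 2827 + 9P; collecting terms, 114 = 19P and P* = 6.
From the demand curve, Q* = 2941 - 10(6) = 2881.
Total revenue = P* × Q* = 6 × 2881 = 17286.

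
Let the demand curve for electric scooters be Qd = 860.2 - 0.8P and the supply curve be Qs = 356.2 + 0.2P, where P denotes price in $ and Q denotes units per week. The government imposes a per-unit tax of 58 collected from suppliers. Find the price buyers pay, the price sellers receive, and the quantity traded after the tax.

With a tax of 58 on suppliers, they supply based on the net price P_s = P_b - 58, so Qs = 344.6 + 0.2P_b.
Market clearing requires 860.2 - 0.8P_b = 344.6 + 0.2P_b; hence 515.6 = P_b and P_b = 515.6.
So P_s = 457.6 and the quantity traded is Q = 860.2 - 0.8(515.6) = 447.72.

P_b = 515.6, P_s = 457.6, Q = 447.72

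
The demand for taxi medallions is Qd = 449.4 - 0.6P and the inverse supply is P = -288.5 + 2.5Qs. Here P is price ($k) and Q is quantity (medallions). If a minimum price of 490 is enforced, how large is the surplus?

Inverting to quantity form: Qs = 115.4 + 0.4P.
At P = 490: Qd = 155.4 and Qs = 311.4.
Surplus = Qs - Qd = 311.4 - 155.4 = 156.

Surplus = 156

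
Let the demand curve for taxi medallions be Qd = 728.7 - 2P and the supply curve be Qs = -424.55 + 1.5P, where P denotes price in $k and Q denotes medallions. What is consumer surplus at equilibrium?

Set Qd = Qs: 728.7 - 2P = -424.55 + 1.5P, so 1153.25 = 3.5P and P* = 329.5.
From the demand curve, Q* = 728.7 - 2(329.5) = 69.7.
Demand choke price (Qd = 0): P = 728.7/2 = 364.35. Consumer surplus = ½ × (364.35 - 329.5) × 69.7 = 1214.5225.

Consumer surplus = 1214.5225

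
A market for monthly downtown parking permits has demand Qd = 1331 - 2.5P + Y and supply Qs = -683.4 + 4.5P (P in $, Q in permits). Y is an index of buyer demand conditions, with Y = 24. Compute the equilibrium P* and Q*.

P* = 291.2, Q* = 627

With Y = 24, demand is Qd = 1355 - 2.5P.
The market clears where 1355 - 2.5P = -683.4 + 4.5P. Rearranging, 7P = 2038.4, hence P* = 291.2.
Substitute back: Q* = 1355 - 2.5(291.2) = 627.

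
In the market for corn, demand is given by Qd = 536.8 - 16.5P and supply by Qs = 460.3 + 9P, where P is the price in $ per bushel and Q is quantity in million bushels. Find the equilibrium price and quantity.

At equilibrium Qd = Qs, so 536.8 - 16.5P = 460.3 + 9P; collecting terms, 76.5 = 25.5P and P* = 3.
From the demand curve, Q* = 536.8 - 16.5(3) = 487.3.

P* = 3, Q* = 487.3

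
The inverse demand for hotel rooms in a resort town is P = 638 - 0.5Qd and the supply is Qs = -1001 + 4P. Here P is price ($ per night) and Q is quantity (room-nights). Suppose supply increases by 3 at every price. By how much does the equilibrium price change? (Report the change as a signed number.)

ΔP = -0.5

Inverting to quantity form: Qd = 1276 - 2P.
At equilibrium Qd = Qs, so 1276 - 2P = -1001 + 4P; collecting terms, 2277 = 6P and P* = 379.5.
Plugging P* into demand: Q* = 1276 - 2(379.5) = 517.
After the shift, supply is Qs = -998 + 4P.
New equilibrium: 2274 = 6P, so P = 379 and Q = 518.
ΔP = 379 - 379.5 = -0.5.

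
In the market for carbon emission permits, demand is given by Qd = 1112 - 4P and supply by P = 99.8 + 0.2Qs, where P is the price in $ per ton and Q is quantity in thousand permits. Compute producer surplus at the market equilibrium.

Inverting to quantity form: Qs = -499 + 5P.
The market clears where 1112 - 4P = -499 + 5P. Rearranging, 9P = 1611, hence P* = 179.
Plugging P* into demand: Q* = 1112 - 4(179) = 396.
Supply choke price (Qs = 0): P = 99.8. Producer surplus = ½ × (179 - 99.8) × 396 = 15681.6.

Producer surplus = 15681.6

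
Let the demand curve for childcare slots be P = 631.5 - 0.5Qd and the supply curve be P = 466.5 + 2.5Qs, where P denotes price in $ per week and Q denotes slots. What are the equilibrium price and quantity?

Solving each curve for Q: Qd = 1263 - 2P and Qs = -186.6 + 0.4P.
Equating demand and supply, 1263 - 2P = -186.6 + 0.4P gives 2.4P = 1449.6, so P* = 604.
From the demand curve, Q* = 1263 - 2(604) = 55.

P* = 604, Q* = 55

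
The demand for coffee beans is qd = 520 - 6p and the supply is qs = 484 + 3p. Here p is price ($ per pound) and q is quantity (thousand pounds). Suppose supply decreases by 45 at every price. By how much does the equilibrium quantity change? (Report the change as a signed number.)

Δq = -30

Equating demand and supply, 520 - 6p = 484 + 3p gives 9p = 36, so p* = 4.
Substitute back: q* = 520 - 6(4) = 496.
After the shift, supply is qs = 439 + 3p.
New equilibrium: 81 = 9p, so p = 9 and q = 466.
Δq = 466 - 496 = -30.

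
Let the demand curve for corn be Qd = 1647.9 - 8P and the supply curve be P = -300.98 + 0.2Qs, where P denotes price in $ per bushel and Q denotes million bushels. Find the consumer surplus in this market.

In direct form, Qs = 1504.9 + 5P.
Set Qd = Qs: 1647.9 - 8P = 1504.9 + 5P, so 143 = 13P and P* = 11.
Plugging P* into demand: Q* = 1647.9 - 8(11) = 1559.9.
Demand choke price (Qd = 0): P = 1647.9/8 = 205.9875. Consumer surplus = ½ × (205.9875 - 11) × 1559.9 = 152080.500625.

Consumer surplus = 152080.500625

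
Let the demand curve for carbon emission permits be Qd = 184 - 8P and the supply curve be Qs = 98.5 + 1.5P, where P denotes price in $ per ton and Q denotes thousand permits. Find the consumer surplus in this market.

Consumer surplus = 784

Equating demand and supply, 184 - 8P = 98.5 + 1.5P gives 9.5P = 85.5, so P* = 9.
Plugging P* into demand: Q* = 184 - 8(9) = 112.
Demand choke price (Qd = 0): P = 184/8 = 23. Consumer surplus = ½ × (23 - 9) × 112 = 784.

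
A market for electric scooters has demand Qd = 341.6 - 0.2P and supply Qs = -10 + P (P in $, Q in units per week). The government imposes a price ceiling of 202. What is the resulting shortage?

Shortage = 109.2

Evaluating both curves at the ceiling price 202 gives Qd = 301.2, Qs = 192.
Shortage = Qd - Qs = 301.2 - 192 = 109.2.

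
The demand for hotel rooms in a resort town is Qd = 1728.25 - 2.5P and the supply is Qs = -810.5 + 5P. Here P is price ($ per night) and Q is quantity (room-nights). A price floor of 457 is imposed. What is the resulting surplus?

With P fixed at 457, quantity demanded is 585.75 and quantity supplied is 1474.5.
Surplus = Qs - Qd = 1474.5 - 585.75 = 888.75.

Surplus = 888.75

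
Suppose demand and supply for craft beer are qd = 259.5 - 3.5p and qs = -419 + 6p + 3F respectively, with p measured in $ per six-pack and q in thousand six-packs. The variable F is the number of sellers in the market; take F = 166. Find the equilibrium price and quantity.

p* = 19, q* = 193

With F = 166, supply is qs = 79 + 6p.
Equating demand and supply, 259.5 - 3.5p = 79 + 6p gives 9.5p = 180.5, so p* = 19.
Plugging p* into demand: q* = 259.5 - 3.5(19) = 193.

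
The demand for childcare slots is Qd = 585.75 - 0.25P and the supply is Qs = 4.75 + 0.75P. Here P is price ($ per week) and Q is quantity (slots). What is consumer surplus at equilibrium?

Consumer surplus = 388080.5

The market clears where 585.75 - 0.25P = 4.75 + 0.75P. Rearranging, P = 581, hence P* = 581.
Substitute back: Q* = 585.75 - 0.25(581) = 440.5.
Demand choke price (Qd = 0): P = 585.75/0.25 = 2343. Consumer surplus = ½ × (2343 - 581) × 440.5 = 388080.5.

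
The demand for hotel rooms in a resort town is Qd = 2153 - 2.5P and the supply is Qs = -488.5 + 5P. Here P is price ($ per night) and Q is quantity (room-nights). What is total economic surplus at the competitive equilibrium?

Total surplus = 485776.875

Equating demand and supply, 2153 - 2.5P = -488.5 + 5P gives 7.5P = 2641.5, so P* = 352.2.
Plugging P* into demand: Q* = 2153 - 2.5(352.2) = 1272.5.
Demand choke price = 861.2; supply choke price = 97.7. CS = ½(861.2 - 352.2)(1272.5) = 323851.25; PS = ½(352.2 - 97.7)(1272.5) = 161925.625. Total surplus = 485776.875.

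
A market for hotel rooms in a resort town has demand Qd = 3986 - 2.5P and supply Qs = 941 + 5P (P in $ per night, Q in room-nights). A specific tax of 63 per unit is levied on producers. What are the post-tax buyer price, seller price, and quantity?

P_b = 448, P_s = 385, Q = 2866

Producers keep P_s = P_b - 63 per unit, so supply in terms of the buyer price is Qs = 626 + 5P_b.
Set Qd = Qs: 3986 - 2.5P_b = 626 + 5P_b, so 3360 = 7.5P_b and P_b = 448.
So P_s = 385 and the quantity traded is Q = 3986 - 2.5(448) = 2866.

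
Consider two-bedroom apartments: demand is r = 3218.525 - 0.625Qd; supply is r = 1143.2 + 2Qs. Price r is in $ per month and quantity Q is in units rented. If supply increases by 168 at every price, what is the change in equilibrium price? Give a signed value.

Rewriting in direct form: Qd = 5149.64 - 1.6r and Qs = -571.6 + 0.5r.
At equilibrium Qd = Qs, so 5149.64 - 1.6r = -571.6 + 0.5r; collecting terms, 5721.24 = 2.1r and r* = 2724.4.
From the demand curve, Q* = 5149.64 - 1.6(2724.4) = 790.6.
After the shift, supply is Qs = -403.6 + 0.5r.
The new intersection has 5553.24 = 2.1r, i.e. r = 2644.4, Q = 918.6.
Δr = 2644.4 - 2724.4 = -80.

Δr = -80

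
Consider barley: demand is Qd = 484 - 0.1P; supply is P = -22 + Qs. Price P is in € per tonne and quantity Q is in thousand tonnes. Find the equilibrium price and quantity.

P* = 420, Q* = 442

Inverting to quantity form: Qs = 22 + P.
Set Qd = Qs: 484 - 0.1P = 22 + P, so 462 = 1.1P and P* = 420.
From the demand curve, Q* = 484 - 0.1(420) = 442.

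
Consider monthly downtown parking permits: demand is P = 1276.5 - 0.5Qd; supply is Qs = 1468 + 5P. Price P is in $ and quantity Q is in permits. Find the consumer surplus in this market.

Inverting to quantity form: Qd = 2553 - 2P.
The market clears where 2553 - 2P = 1468 + 5P. Rearranging, 7P = 1085, hence P* = 155.
Then Q* = 2553 - 2(155) = 2243.
Demand choke price (Qd = 0): P = 2553/2 = 1276.5. Consumer surplus = ½ × (1276.5 - 155) × 2243 = 1257762.25.

Consumer surplus = 1257762.25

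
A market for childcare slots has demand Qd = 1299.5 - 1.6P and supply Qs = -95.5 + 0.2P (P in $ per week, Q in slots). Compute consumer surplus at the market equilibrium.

Consumer surplus = 1106.328125

The market clears where 1299.5 - 1.6P = -95.5 + 0.2P. Rearranging, 1.8P = 1395, hence P* = 775.
Substitute back: Q* = 1299.5 - 1.6(775) = 59.5.
Demand choke price (Qd = 0): P = 1299.5/1.6 = 812.1875. Consumer surplus = ½ × (812.1875 - 775) × 59.5 = 1106.328125.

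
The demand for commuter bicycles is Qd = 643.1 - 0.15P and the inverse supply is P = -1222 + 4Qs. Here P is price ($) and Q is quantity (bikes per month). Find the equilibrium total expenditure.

In direct form, Qs = 305.5 + 0.25P.
Equating demand and supply, 643.1 - 0.15P = 305.5 + 0.25P gives 0.4P = 337.6, so P* = 844.
Substitute back: Q* = 643.1 - 0.15(844) = 516.5.
Total expenditure = P* × Q* = 844 × 516.5 = 435926.

Total expenditure = 435926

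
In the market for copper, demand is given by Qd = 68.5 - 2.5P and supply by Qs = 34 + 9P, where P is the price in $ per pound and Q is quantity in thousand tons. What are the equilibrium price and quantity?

P* = 3, Q* = 61

The market clears where 68.5 - 2.5P = 34 + 9P. Rearranging, 11.5P = 34.5, hence P* = 3.
Plugging P* into demand: Q* = 68.5 - 2.5(3) = 61.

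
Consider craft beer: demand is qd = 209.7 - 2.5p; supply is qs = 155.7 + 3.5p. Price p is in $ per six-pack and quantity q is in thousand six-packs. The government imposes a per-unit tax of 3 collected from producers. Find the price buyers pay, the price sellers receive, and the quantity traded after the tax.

p_b = 10.75, p_s = 7.75, q = 182.825

The tax drives a wedge p_b - p_s = 3. Substituting p_s = p_b - 3 into supply: qs = 145.2 + 3.5p_b.
Set qd = qs: 209.7 - 2.5p_b = 145.2 + 3.5p_b, so 64.5 = 6p_b and p_b = 10.75.
Then p_s = 10.75 - 3 = 7.75 and q = 209.7 - 2.5(10.75) = 182.825.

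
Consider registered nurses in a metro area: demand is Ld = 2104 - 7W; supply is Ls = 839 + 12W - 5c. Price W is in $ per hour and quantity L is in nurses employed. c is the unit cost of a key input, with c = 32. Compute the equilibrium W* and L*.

With c = 32, supply is Ls = 679 + 12W.
The market clears where 2104 - 7W = 679 + 12W. Rearranging, 19W = 1425, hence W* = 75.
From the demand curve, L* = 2104 - 7(75) = 1579.

W* = 75, L* = 1579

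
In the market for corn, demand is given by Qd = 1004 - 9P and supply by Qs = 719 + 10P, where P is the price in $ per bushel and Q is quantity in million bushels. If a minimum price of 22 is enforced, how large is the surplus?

Surplus = 133

At P = 22: Qd = 806 and Qs = 939.
Surplus = Qs - Qd = 939 - 806 = 133.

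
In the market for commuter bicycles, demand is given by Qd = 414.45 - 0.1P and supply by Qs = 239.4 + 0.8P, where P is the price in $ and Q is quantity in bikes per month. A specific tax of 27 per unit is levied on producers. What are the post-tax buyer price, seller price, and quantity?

With a tax of 27 on producers, they supply based on the net price P_s = P_b - 27, so Qs = 217.8 + 0.8P_b.
Market clearing requires 414.45 - 0.1P_b = 217.8 + 0.8P_b; hence 196.65 = 0.9P_b and P_b = 218.5.
Then P_s = 218.5 - 27 = 191.5 and Q = 414.45 - 0.1(218.5) = 392.6.

P_b = 218.5, P_s = 191.5, Q = 392.6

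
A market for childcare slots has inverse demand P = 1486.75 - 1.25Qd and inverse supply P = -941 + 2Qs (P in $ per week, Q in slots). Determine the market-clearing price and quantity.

P* = 553, Q* = 747

Inverting to quantity form: Qd = 1189.4 - 0.8P and Qs = 470.5 + 0.5P.
Equating demand and supply, 1189.4 - 0.8P = 470.5 + 0.5P gives 1.3P = 718.9, so P* = 553.
From the demand curve, Q* = 1189.4 - 0.8(553) = 747.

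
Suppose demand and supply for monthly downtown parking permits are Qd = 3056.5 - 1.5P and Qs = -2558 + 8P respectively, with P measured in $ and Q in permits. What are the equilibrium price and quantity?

P* = 591, Q* = 2170

At equilibrium Qd = Qs, so 3056.5 - 1.5P = -2558 + 8P; collecting terms, 5614.5 = 9.5P and P* = 591.
Substitute back: Q* = 3056.5 - 1.5(591) = 2170.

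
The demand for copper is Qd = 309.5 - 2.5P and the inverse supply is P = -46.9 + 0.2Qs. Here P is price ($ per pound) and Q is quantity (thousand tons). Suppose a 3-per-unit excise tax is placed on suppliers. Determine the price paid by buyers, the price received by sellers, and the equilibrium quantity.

P_b = 12, P_s = 9, Q = 279.5

Inverting to quantity form: Qs = 234.5 + 5P.
Suppliers keep P_s = P_b - 3 per unit, so supply in terms of the buyer price is Qs = 219.5 + 5P_b.
Set Qd = Qs: 309.5 - 2.5P_b = 219.5 + 5P_b, so 90 = 7.5P_b and P_b = 12.
Then P_s = 12 - 3 = 9 and Q = 309.5 - 2.5(12) = 279.5.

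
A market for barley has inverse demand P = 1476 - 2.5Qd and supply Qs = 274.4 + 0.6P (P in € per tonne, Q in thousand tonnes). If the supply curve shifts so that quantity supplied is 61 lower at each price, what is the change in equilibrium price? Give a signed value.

Inverting to quantity form: Qd = 590.4 - 0.4P.
Set Qd = Qs: 590.4 - 0.4P = 274.4 + 0.6P, so 316 = P and P* = 316.
Substitute back: Q* = 590.4 - 0.4(316) = 464.
After the shift, supply is Qs = 213.4 + 0.6P.
New equilibrium: 377 = P, so P = 377 and Q = 439.6.
ΔP = 377 - 316 = 61.

ΔP = 61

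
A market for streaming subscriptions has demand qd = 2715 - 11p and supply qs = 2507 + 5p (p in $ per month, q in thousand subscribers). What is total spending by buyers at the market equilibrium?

Total spending by buyers = 33436

Equating demand and supply, 2715 - 11p = 2507 + 5p gives 16p = 208, so p* = 13.
Plugging p* into demand: q* = 2715 - 11(13) = 2572.
Total spending by buyers = p* × q* = 13 × 2572 = 33436.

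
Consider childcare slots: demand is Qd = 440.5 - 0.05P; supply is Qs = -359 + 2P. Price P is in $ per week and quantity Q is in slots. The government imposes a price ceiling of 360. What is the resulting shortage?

With P fixed at 360, quantity demanded is 422.5 and quantity supplied is 361.
Shortage = Qd - Qs = 422.5 - 361 = 61.5.

Shortage = 61.5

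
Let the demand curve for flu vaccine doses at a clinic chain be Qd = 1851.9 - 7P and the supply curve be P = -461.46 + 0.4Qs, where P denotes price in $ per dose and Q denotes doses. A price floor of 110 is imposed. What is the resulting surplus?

In direct form, Qs = 1153.65 + 2.5P.
Evaluating both curves at the floor price 110 gives Qd = 1081.9, Qs = 1428.65.
Surplus = Qs - Qd = 1428.65 - 1081.9 = 346.75.

Surplus = 346.75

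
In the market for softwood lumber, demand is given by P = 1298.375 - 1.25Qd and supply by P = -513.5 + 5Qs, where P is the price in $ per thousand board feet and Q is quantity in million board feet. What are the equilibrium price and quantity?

Inverting to quantity form: Qd = 1038.7 - 0.8P and Qs = 102.7 + 0.2P.
At equilibrium Qd = Qs, so 1038.7 - 0.8P = 102.7 + 0.2P; collecting terms, 936 = P and P* = 936.
Plugging P* into demand: Q* = 1038.7 - 0.8(936) = 289.9.

P* = 936, Q* = 289.9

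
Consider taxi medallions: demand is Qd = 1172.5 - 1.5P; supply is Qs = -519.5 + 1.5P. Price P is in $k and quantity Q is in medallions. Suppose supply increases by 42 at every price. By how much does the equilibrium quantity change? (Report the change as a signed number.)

ΔQ = 21

Set Qd = Qs: 1172.5 - 1.5P = -519.5 + 1.5P, so 1692 = 3P and P* = 564.
Then Q* = 1172.5 - 1.5(564) = 326.5.
After the shift, supply is Qs = -477.5 + 1.5P.
Re-solving, 3P = 1650 gives P = 550 and Q = 347.5.
ΔQ = 347.5 - 326.5 = 21.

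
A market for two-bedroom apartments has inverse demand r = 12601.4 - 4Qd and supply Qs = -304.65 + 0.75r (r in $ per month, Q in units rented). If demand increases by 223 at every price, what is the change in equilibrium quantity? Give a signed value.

ΔQ = 167.25

Solving each curve for Q: Qd = 3150.35 - 0.25r.
Equating demand and supply, 3150.35 - 0.25r = -304.65 + 0.75r gives r = 3455, so r* = 3455.
Plugging r* into demand: Q* = 3150.35 - 0.25(3455) = 2286.6.
After the shift, demand is Qd = 3373.35 - 0.25r.
New equilibrium: 3678 = r, so r = 3678 and Q = 2453.85.
ΔQ = 2453.85 - 2286.6 = 167.25.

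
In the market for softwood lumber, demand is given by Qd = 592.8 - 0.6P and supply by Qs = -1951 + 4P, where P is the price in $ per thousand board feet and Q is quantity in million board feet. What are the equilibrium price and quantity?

Set Qd = Qs: 592.8 - 0.6P = -1951 + 4P, so 2543.8 = 4.6P and P* = 553.
Then Q* = 592.8 - 0.6(553) = 261.

P* = 553, Q* = 261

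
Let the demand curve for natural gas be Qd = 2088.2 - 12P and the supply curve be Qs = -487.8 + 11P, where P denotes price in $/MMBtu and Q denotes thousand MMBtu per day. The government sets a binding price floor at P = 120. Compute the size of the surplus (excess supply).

With P fixed at 120, quantity demanded is 648.2 and quantity supplied is 832.2.
Surplus = Qs - Qd = 832.2 - 648.2 = 184.

Surplus = 184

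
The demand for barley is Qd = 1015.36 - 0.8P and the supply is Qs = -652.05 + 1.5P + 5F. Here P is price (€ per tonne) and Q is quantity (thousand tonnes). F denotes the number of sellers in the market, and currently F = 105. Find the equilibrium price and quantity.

P* = 496.7, Q* = 618

With F = 105, supply is Qs = -127.05 + 1.5P.
The market clears where 1015.36 - 0.8P = -127.05 + 1.5P. Rearranging, 2.3P = 1142.41, hence P* = 496.7.
Then Q* = 1015.36 - 0.8(496.7) = 618.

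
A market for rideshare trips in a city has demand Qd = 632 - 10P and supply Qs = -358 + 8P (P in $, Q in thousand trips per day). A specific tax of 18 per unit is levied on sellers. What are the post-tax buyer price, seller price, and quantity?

P_b = 63, P_s = 45, Q = 2

The tax drives a wedge P_b - P_s = 18. Substituting P_s = P_b - 18 into supply: Qs = -502 + 8P_b.
Set Qd = Qs: 632 - 10P_b = -502 + 8P_b, so 1134 = 18P_b and P_b = 63.
So P_s = 45 and the quantity traded is Q = 632 - 10(63) = 2.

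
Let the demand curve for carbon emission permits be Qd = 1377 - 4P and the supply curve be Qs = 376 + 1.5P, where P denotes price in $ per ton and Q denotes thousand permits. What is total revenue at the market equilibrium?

Total revenue = 118118

Equating demand and supply, 1377 - 4P = 376 + 1.5P gives 5.5P = 1001, so P* = 182.
Substitute back: Q* = 1377 - 4(182) = 649.
Total revenue = P* × Q* = 182 × 649 = 118118.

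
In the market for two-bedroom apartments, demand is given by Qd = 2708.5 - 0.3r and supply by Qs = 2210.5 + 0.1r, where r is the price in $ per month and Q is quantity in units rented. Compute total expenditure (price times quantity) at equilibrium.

At equilibrium Qd = Qs, so 2708.5 - 0.3r = 2210.5 + 0.1r; collecting terms, 498 = 0.4r and r* = 1245.
Plugging r* into demand: Q* = 2708.5 - 0.3(1245) = 2335.
Total expenditure = r* × Q* = 1245 × 2335 = 2907075.

Total expenditure = 2907075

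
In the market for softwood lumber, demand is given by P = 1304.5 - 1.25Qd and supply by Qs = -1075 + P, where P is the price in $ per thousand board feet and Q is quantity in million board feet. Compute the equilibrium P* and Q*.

P* = 1177, Q* = 102

Solving each curve for Q: Qd = 1043.6 - 0.8P.
Set Qd = Qs: 1043.6 - 0.8P = -1075 + P, so 2118.6 = 1.8P and P* = 1177.
From the demand curve, Q* = 1043.6 - 0.8(1177) = 102.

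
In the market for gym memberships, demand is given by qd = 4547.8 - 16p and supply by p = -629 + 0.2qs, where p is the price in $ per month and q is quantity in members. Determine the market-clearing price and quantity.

p* = 66.8, q* = 3479

In direct form, qs = 3145 + 5p.
Set qd = qs: 4547.8 - 16p = 3145 + 5p, so 1402.8 = 21p and p* = 66.8.
From the demand curve, q* = 4547.8 - 16(66.8) = 3479.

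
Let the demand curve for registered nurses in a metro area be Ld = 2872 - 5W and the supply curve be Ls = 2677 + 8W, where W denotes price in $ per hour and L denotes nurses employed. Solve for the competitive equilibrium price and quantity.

Equating demand and supply, 2872 - 5W = 2677 + 8W gives 13W = 195, so W* = 15.
Then L* = 2872 - 5(15) = 2797.

W* = 15, L* = 2797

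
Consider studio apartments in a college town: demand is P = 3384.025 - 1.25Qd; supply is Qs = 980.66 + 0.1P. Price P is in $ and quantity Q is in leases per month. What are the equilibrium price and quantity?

P* = 1918.4, Q* = 1172.5

In direct form, Qd = 2707.22 - 0.8P.
The market clears where 2707.22 - 0.8P = 980.66 + 0.1P. Rearranging, 0.9P = 1726.56, hence P* = 1918.4.
Then Q* = 2707.22 - 0.8(1918.4) = 1172.5.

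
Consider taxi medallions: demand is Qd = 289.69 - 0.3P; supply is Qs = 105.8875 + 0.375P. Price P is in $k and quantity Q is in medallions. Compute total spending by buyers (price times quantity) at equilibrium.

The market clears where 289.69 - 0.3P = 105.8875 + 0.375P. Rearranging, 0.675P = 183.8025, hence P* = 272.3.
Substitute back: Q* = 289.69 - 0.3(272.3) = 208.
Total spending by buyers = P* × Q* = 272.3 × 208 = 56638.4.

Total spending by buyers = 56638.4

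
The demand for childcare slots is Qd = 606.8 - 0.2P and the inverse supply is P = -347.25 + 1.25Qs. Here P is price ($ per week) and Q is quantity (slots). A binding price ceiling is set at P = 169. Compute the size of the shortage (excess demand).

Solving each curve for Q: Qs = 277.8 + 0.8P.
Evaluating both curves at the ceiling price 169 gives Qd = 573, Qs = 413.
Shortage = Qd - Qs = 573 - 413 = 160.

Shortage = 160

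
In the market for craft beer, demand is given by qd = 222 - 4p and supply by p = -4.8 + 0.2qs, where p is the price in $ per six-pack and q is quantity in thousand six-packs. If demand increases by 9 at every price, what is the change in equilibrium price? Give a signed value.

Inverting to quantity form: qs = 24 + 5p.
At equilibrium qd = qs, so 222 - 4p = 24 + 5p; collecting terms, 198 = 9p and p* = 22.
Plugging p* into demand: q* = 222 - 4(22) = 134.
After the shift, demand is qd = 231 - 4p.
Re-solving, 9p = 207 gives p = 23 and q = 139.
Δp = 23 - 22 = 1.

Δp = 1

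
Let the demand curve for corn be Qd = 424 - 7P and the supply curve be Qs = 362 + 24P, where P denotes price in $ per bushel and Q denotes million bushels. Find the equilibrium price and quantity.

Equating demand and supply, 424 - 7P = 362 + 24P gives 31P = 62, so P* = 2.
Substitute back: Q* = 424 - 7(2) = 410.

P* = 2, Q* = 410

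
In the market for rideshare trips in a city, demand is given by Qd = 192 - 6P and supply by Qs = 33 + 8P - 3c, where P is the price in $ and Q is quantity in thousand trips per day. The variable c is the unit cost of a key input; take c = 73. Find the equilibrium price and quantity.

With c = 73, supply is Qs = -186 + 8P.
The market clears where 192 - 6P = -186 + 8P. Rearranging, 14P = 378, hence P* = 27.
Then Q* = 192 - 6(27) = 30.

P* = 27, Q* = 30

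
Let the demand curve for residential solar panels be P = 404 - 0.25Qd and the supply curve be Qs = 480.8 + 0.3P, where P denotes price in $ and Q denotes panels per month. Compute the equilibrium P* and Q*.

P* = 264, Q* = 560

Solving each curve for Q: Qd = 1616 - 4P.
At equilibrium Qd = Qs, so 1616 - 4P = 480.8 + 0.3P; collecting terms, 1135.2 = 4.3P and P* = 264.
Substitute back: Q* = 1616 - 4(264) = 560.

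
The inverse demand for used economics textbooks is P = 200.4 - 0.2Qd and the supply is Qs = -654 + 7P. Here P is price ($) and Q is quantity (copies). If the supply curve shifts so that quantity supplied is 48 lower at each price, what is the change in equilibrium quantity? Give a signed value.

In direct form, Qd = 1002 - 5P.
At equilibrium Qd = Qs, so 1002 - 5P = -654 + 7P; collecting terms, 1656 = 12P and P* = 138.
From the demand curve, Q* = 1002 - 5(138) = 312.
After the shift, supply is Qs = -702 + 7P.
New equilibrium: 1704 = 12P, so P = 142 and Q = 292.
ΔQ = 292 - 312 = -20.

ΔQ = -20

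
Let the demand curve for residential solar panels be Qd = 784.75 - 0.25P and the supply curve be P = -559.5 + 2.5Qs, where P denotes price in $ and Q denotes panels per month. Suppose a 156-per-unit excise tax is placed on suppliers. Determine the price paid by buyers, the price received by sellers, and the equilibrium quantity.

In direct form, Qs = 223.8 + 0.4P.
Suppliers keep P_s = P_b - 156 per unit, so supply in terms of the buyer price is Qs = 161.4 + 0.4P_b.
Set Qd = Qs: 784.75 - 0.25P_b = 161.4 + 0.4P_b, so 623.35 = 0.65P_b and P_b = 959.
So P_s = 803 and the quantity traded is Q = 784.75 - 0.25(959) = 545.

P_b = 959, P_s = 803, Q = 545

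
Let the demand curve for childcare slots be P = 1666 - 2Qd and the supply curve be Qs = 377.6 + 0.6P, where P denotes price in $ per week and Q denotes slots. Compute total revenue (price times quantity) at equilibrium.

Total revenue = 259164

Inverting to quantity form: Qd = 833 - 0.5P.
Set Qd = Qs: 833 - 0.5P = 377.6 + 0.6P, so 455.4 = 1.1P and P* = 414.
Then Q* = 833 - 0.5(414) = 626.
Total revenue = P* × Q* = 414 × 626 = 259164.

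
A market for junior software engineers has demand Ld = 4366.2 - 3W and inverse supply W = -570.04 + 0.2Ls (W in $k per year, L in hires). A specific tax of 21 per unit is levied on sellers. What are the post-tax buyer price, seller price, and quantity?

Rewriting in direct form: Ls = 2850.2 + 5W.
The tax drives a wedge W_b - W_s = 21. Substituting W_s = W_b - 21 into supply: Ls = 2745.2 + 5W_b.
Equate demand and the shifted supply: 4366.2 - 3W_b = 2745.2 + 5W_b, giving 8W_b = 1621, so W_b = 202.625.
Then W_s = 202.625 - 21 = 181.625 and L = 4366.2 - 3(202.625) = 3758.325.

W_b = 202.625, W_s = 181.625, L = 3758.325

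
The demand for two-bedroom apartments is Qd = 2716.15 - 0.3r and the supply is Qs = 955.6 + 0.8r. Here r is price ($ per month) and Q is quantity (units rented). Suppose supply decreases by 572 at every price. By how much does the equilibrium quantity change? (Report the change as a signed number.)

ΔQ = -156

Equating demand and supply, 2716.15 - 0.3r = 955.6 + 0.8r gives 1.1r = 1760.55, so r* = 1600.5.
From the demand curve, Q* = 2716.15 - 0.3(1600.5) = 2236.
After the shift, supply is Qs = 383.6 + 0.8r.
New equilibrium: 2332.55 = 1.1r, so r = 2120.5 and Q = 2080.
ΔQ = 2080 - 2236 = -156.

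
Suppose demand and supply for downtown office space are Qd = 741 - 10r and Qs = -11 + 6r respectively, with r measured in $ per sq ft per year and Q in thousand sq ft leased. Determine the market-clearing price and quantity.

r* = 47, Q* = 271

At equilibrium Qd = Qs, so 741 - 10r = -11 + 6r; collecting terms, 752 = 16r and r* = 47.
Plugging r* into demand: Q* = 741 - 10(47) = 271.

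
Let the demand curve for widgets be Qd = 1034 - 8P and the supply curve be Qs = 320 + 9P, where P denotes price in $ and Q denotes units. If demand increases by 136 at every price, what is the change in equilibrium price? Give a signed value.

ΔP = 8

The market clears where 1034 - 8P = 320 + 9P. Rearranging, 17P = 714, hence P* = 42.
Then Q* = 1034 - 8(42) = 698.
After the shift, demand is Qd = 1170 - 8P.
The new intersection has 850 = 17P, i.e. P = 50, Q = 770.
ΔP = 50 - 42 = 8.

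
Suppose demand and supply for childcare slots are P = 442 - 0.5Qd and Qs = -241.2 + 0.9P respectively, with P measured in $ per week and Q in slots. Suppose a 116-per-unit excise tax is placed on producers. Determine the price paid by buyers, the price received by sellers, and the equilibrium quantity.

P_b = 424, P_s = 308, Q = 36

In direct form, Qd = 884 - 2P.
With a tax of 116 on producers, they supply based on the net price P_s = P_b - 116, so Qs = -345.6 + 0.9P_b.
Equate demand and the shifted supply: 884 - 2P_b = -345.6 + 0.9P_b, giving 2.9P_b = 1229.6, so P_b = 424.
Then P_s = 424 - 116 = 308 and Q = 884 - 2(424) = 36.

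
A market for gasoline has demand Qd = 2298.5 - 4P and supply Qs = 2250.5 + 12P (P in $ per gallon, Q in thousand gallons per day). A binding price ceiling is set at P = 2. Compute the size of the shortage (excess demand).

Shortage = 16

At P = 2: Qd = 2290.5 and Qs = 2274.5.
Shortage = Qd - Qs = 2290.5 - 2274.5 = 16.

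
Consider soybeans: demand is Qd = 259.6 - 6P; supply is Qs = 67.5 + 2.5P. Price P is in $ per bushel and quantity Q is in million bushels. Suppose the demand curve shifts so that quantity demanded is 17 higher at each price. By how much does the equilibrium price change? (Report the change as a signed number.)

ΔP = 2

Equating demand and supply, 259.6 - 6P = 67.5 + 2.5P gives 8.5P = 192.1, so P* = 22.6.
Substitute back: Q* = 259.6 - 6(22.6) = 124.
After the shift, demand is Qd = 276.6 - 6P.
The new intersection has 209.1 = 8.5P, i.e. P = 24.6, Q = 129.
ΔP = 24.6 - 22.6 = 2.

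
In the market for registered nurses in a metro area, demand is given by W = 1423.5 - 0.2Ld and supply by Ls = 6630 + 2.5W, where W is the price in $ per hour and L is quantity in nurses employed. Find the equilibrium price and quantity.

W* = 65, L* = 6792.5

Rewriting in direct form: Ld = 7117.5 - 5W.
Equating demand and supply, 7117.5 - 5W = 6630 + 2.5W gives 7.5W = 487.5, so W* = 65.
Then L* = 7117.5 - 5(65) = 6792.5.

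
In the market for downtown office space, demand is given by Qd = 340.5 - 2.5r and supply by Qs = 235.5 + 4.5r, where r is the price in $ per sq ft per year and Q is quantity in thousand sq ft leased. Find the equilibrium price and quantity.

r* = 15, Q* = 303

The market clears where 340.5 - 2.5r = 235.5 + 4.5r. Rearranging, 7r = 105, hence r* = 15.
Then Q* = 340.5 - 2.5(15) = 303.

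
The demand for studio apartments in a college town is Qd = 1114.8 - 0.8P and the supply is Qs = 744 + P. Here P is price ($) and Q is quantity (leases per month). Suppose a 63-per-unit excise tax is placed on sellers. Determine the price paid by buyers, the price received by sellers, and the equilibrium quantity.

P_b = 241, P_s = 178, Q = 922

The tax drives a wedge P_b - P_s = 63. Substituting P_s = P_b - 63 into supply: Qs = 681 + P_b.
Set Qd = Qs: 1114.8 - 0.8P_b = 681 + P_b, so 433.8 = 1.8P_b and P_b = 241.
So P_s = 178 and the quantity traded is Q = 1114.8 - 0.8(241) = 922.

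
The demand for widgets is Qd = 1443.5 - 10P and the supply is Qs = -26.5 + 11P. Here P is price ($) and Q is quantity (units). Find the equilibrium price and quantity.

P* = 70, Q* = 743.5

At equilibrium Qd = Qs, so 1443.5 - 10P = -26.5 + 11P; collecting terms, 1470 = 21P and P* = 70.
From the demand curve, Q* = 1443.5 - 10(70) = 743.5.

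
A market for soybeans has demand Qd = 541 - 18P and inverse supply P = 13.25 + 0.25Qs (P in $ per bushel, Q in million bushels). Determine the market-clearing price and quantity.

P* = 27, Q* = 55

Inverting to quantity form: Qs = -53 + 4P.
At equilibrium Qd = Qs, so 541 - 18P = -53 + 4P; collecting terms, 594 = 22P and P* = 27.
Substitute back: Q* = 541 - 18(27) = 55.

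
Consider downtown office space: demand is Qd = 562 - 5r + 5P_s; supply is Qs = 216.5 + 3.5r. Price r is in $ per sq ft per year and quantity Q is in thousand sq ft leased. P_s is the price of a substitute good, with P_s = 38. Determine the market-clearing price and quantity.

r* = 63, Q* = 437

With P_s = 38, demand is Qd = 752 - 5r.
Equating demand and supply, 752 - 5r = 216.5 + 3.5r gives 8.5r = 535.5, so r* = 63.
Plugging r* into demand: Q* = 752 - 5(63) = 437.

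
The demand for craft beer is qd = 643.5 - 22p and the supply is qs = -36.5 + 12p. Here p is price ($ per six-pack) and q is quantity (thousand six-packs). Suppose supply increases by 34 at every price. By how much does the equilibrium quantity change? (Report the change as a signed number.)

Δq = 22

Equating demand and supply, 643.5 - 22p = -36.5 + 12p gives 34p = 680, so p* = 20.
From the demand curve, q* = 643.5 - 22(20) = 203.5.
After the shift, supply is qs = -2.5 + 12p.
Re-solving, 34p = 646 gives p = 19 and q = 225.5.
Δq = 225.5 - 203.5 = 22.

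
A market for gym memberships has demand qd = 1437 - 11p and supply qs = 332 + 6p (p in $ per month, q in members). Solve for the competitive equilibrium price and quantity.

The market clears where 1437 - 11p = 332 + 6p. Rearranging, 17p = 1105, hence p* = 65.
From the demand curve, q* = 1437 - 11(65) = 722.

p* = 65, q* = 722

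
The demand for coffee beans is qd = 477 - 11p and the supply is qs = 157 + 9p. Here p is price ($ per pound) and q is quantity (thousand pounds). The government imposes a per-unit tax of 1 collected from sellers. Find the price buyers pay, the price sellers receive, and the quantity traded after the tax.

Sellers keep p_s = p_b - 1 per unit, so supply in terms of the buyer price is qs = 148 + 9p_b.
Equate demand and the shifted supply: 477 - 11p_b = 148 + 9p_b, giving 20p_b = 329, so p_b = 16.45.
So p_s = 15.45 and the quantity traded is q = 477 - 11(16.45) = 296.05.

p_b = 16.45, p_s = 15.45, q = 296.05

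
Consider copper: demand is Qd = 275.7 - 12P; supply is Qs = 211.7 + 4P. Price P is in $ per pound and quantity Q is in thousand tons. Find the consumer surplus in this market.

Equating demand and supply, 275.7 - 12P = 211.7 + 4P gives 16P = 64, so P* = 4.
Substitute back: Q* = 275.7 - 12(4) = 227.7.
Demand choke price (Qd = 0): P = 275.7/12 = 22.975. Consumer surplus = ½ × (22.975 - 4) × 227.7 = 2160.30375.

Consumer surplus = 2160.30375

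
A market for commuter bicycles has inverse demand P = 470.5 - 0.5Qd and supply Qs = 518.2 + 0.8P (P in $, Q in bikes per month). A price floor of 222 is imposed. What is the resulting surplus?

Surplus = 198.8

In direct form, Qd = 941 - 2P.
At P = 222: Qd = 497 and Qs = 695.8.
Surplus = Qs - Qd = 695.8 - 497 = 198.8.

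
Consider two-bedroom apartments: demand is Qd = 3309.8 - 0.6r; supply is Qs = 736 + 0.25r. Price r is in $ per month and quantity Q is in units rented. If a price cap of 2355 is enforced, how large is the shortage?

At r = 2355: Qd = 1896.8 and Qs = 1324.75.
Shortage = Qd - Qs = 1896.8 - 1324.75 = 572.05.

Shortage = 572.05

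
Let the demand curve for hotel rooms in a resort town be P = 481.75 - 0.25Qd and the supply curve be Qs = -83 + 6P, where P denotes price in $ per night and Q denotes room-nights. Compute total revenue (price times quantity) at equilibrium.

Solving each curve for Q: Qd = 1927 - 4P.
The market clears where 1927 - 4P = -83 + 6P. Rearranging, 10P = 2010, hence P* = 201.
From the demand curve, Q* = 1927 - 4(201) = 1123.
Total revenue = P* × Q* = 201 × 1123 = 225723.

Total revenue = 225723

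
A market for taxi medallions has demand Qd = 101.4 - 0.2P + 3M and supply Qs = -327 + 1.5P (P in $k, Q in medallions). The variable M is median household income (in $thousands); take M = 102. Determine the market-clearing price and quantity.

With M = 102, demand is Qd = 407.4 - 0.2P.
The market clears where 407.4 - 0.2P = -327 + 1.5P. Rearranging, 1.7P = 734.4, hence P* = 432.
Plugging P* into demand: Q* = 407.4 - 0.2(432) = 321.

P* = 432, Q* = 321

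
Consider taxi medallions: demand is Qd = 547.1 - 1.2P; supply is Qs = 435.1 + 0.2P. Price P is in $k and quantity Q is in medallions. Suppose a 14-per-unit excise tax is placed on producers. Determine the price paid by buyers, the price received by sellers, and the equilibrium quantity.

P_b = 82, P_s = 68, Q = 448.7

With a tax of 14 on producers, they supply based on the net price P_s = P_b - 14, so Qs = 432.3 + 0.2P_b.
Market clearing requires 547.1 - 1.2P_b = 432.3 + 0.2P_b; hence 114.8 = 1.4P_b and P_b = 82.
So P_s = 68 and the quantity traded is Q = 547.1 - 1.2(82) = 448.7.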